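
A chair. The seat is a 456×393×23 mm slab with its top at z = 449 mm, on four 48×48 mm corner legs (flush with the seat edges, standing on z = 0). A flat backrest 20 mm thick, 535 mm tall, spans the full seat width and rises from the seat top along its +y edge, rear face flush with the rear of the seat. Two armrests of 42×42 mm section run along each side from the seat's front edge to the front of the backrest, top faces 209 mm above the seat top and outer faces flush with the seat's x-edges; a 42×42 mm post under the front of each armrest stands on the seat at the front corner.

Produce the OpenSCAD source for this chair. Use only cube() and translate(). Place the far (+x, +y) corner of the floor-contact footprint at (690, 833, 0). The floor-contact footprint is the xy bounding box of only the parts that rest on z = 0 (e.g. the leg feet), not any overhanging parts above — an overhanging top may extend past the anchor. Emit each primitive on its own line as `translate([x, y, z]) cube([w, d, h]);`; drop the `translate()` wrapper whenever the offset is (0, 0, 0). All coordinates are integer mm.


// leg_h = 449 - 23 = 426
// arm post h = 209 - 42 = 167
translate([234, 440, 426]) cube([456, 393, 23]);
translate([234, 440, 0]) cube([48, 48, 426]);
translate([642, 440, 0]) cube([48, 48, 426]);
translate([234, 785, 0]) cube([48, 48, 426]);
translate([642, 785, 0]) cube([48, 48, 426]);
translate([234, 813, 449]) cube([456, 20, 535]);
translate([234, 440, 616]) cube([42, 373, 42]);
translate([648, 440, 616]) cube([42, 373, 42]);
translate([234, 440, 449]) cube([42, 42, 167]);
translate([648, 440, 449]) cube([42, 42, 167]);


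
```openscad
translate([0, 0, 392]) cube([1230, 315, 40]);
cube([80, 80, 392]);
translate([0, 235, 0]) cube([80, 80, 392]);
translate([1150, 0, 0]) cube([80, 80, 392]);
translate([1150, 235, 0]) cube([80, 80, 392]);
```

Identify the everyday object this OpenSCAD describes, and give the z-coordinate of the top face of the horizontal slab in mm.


A bench. The seat-top height is 432 mm.

A long slab on four corner posts — a bench. The slab sits at z = 392 with thickness 40, so the top is 392 + 40 = 432 mm.


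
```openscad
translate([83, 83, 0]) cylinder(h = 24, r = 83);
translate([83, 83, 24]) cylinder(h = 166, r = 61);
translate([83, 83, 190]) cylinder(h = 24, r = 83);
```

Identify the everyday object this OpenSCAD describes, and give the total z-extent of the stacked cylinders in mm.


A spool. The overall height is 214 mm.

Three coaxial cylinders, large–small–large — a spool. Two 24 mm flanges and a 166 mm core give 24 + 166 + 24 = 214 mm.


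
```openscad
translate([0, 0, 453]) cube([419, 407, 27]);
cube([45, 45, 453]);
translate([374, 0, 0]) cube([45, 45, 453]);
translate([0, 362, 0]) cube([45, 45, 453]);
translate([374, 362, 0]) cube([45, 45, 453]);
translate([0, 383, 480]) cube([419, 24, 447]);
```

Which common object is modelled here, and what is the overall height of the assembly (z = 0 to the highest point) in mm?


A chair. The overall height is 927 mm.

A slab on four corner posts with a tall panel at the back — a chair. The seat slab sits at z = 453 with thickness 27, and the 447 mm backrest starts at the seat top, so the overall height is 453 + 27 + 447 = 927 mm.


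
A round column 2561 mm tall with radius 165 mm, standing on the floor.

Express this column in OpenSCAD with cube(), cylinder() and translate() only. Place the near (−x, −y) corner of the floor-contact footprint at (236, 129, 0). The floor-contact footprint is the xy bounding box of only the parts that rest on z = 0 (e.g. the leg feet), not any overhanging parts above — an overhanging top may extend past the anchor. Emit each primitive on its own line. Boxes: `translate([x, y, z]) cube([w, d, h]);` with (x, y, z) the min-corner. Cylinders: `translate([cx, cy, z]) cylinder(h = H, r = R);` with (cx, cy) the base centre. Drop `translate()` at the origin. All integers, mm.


translate([401, 294, 0]) cylinder(h = 2561, r = 165);


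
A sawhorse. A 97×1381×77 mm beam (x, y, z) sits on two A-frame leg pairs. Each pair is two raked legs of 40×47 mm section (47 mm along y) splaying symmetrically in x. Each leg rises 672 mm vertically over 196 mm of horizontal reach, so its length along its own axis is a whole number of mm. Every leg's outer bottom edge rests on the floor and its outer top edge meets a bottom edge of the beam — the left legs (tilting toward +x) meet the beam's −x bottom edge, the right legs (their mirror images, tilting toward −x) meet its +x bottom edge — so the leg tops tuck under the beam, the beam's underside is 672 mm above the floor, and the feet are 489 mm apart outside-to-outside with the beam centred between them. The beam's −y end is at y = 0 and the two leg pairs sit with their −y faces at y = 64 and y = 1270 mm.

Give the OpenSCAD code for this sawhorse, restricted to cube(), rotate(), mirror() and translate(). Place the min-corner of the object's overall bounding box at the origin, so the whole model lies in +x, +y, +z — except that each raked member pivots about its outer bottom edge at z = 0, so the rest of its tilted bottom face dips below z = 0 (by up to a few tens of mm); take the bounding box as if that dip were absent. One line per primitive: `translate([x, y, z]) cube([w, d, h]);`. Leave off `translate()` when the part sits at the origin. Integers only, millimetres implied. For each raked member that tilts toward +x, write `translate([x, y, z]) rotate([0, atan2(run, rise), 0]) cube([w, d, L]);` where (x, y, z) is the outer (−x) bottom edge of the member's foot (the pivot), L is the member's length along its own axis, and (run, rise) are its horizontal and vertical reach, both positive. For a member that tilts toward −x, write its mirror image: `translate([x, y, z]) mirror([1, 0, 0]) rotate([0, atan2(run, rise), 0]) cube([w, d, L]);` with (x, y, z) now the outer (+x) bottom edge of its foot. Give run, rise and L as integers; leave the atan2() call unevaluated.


translate([196, 0, 672]) cube([97, 1381, 77]);
translate([0, 64, 0]) rotate([0, atan2(196, 672), 0]) cube([40, 47, 700]);
translate([489, 64, 0]) mirror([1, 0, 0]) rotate([0, atan2(196, 672), 0]) cube([40, 47, 700]);
translate([0, 1270, 0]) rotate([0, atan2(196, 672), 0]) cube([40, 47, 700]);
translate([489, 1270, 0]) mirror([1, 0, 0]) rotate([0, atan2(196, 672), 0]) cube([40, 47, 700]);


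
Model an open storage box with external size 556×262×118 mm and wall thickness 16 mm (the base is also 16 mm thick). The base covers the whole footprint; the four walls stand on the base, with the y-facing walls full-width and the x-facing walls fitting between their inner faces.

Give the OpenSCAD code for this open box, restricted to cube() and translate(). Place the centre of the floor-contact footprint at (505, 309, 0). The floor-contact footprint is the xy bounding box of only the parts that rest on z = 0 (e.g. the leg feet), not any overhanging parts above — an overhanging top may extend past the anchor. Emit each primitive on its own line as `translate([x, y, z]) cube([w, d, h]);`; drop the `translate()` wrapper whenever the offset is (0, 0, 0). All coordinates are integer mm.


translate([227, 178, 0]) cube([556, 262, 16]);
translate([227, 178, 16]) cube([556, 16, 102]);
translate([227, 424, 16]) cube([556, 16, 102]);
translate([227, 194, 16]) cube([16, 230, 102]);
translate([767, 194, 16]) cube([16, 230, 102]);


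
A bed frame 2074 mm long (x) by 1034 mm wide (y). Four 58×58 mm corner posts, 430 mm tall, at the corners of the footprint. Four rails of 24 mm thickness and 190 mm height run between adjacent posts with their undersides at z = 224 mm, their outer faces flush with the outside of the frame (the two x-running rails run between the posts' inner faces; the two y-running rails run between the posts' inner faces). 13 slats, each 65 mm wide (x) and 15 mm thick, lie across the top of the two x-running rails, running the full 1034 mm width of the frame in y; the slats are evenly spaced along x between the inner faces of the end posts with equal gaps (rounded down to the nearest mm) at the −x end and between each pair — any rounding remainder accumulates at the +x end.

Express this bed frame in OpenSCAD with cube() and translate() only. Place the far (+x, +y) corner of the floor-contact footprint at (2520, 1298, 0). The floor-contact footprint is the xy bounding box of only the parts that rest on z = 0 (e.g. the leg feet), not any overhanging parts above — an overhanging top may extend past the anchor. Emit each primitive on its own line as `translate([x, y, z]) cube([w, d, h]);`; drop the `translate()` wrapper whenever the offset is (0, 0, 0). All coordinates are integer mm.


translate([446, 264, 0]) cube([58, 58, 430]);
translate([446, 1240, 0]) cube([58, 58, 430]);
translate([2462, 264, 0]) cube([58, 58, 430]);
translate([2462, 1240, 0]) cube([58, 58, 430]);
translate([504, 264, 224]) cube([1958, 24, 190]);
translate([504, 1274, 224]) cube([1958, 24, 190]);
translate([446, 322, 224]) cube([24, 918, 190]);
translate([2496, 322, 224]) cube([24, 918, 190]);
translate([583, 264, 414]) cube([65, 1034, 15]);
translate([727, 264, 414]) cube([65, 1034, 15]);
translate([871, 264, 414]) cube([65, 1034, 15]);
translate([1015, 264, 414]) cube([65, 1034, 15]);
translate([1159, 264, 414]) cube([65, 1034, 15]);
translate([1303, 264, 414]) cube([65, 1034, 15]);
translate([1447, 264, 414]) cube([65, 1034, 15]);
translate([1591, 264, 414]) cube([65, 1034, 15]);
translate([1735, 264, 414]) cube([65, 1034, 15]);
translate([1879, 264, 414]) cube([65, 1034, 15]);
translate([2023, 264, 414]) cube([65, 1034, 15]);
translate([2167, 264, 414]) cube([65, 1034, 15]);
translate([2311, 264, 414]) cube([65, 1034, 15]);


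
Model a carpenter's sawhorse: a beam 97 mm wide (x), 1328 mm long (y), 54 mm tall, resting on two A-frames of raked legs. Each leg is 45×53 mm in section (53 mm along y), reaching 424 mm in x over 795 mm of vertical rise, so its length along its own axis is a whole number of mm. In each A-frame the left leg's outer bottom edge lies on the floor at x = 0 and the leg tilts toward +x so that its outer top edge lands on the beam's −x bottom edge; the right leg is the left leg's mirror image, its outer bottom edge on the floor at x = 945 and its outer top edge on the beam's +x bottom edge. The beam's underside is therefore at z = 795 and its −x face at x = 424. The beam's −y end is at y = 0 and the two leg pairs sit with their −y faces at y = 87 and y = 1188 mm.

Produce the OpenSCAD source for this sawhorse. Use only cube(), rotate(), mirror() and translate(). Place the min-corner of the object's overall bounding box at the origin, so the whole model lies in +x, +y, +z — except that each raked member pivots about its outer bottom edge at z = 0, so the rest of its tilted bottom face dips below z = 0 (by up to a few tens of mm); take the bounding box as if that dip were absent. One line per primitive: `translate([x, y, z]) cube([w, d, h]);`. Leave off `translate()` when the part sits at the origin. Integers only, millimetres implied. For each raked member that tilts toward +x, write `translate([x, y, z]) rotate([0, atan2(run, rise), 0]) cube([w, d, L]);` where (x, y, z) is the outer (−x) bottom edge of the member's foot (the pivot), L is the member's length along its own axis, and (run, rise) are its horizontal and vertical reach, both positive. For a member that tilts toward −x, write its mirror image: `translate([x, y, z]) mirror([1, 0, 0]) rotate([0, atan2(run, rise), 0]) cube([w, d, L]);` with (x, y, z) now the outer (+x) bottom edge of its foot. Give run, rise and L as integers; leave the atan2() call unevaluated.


translate([424, 0, 795]) cube([97, 1328, 54]);
translate([0, 87, 0]) rotate([0, atan2(424, 795), 0]) cube([45, 53, 901]);
translate([945, 87, 0]) mirror([1, 0, 0]) rotate([0, atan2(424, 795), 0]) cube([45, 53, 901]);
translate([0, 1188, 0]) rotate([0, atan2(424, 795), 0]) cube([45, 53, 901]);
translate([945, 1188, 0]) mirror([1, 0, 0]) rotate([0, atan2(424, 795), 0]) cube([45, 53, 901]);


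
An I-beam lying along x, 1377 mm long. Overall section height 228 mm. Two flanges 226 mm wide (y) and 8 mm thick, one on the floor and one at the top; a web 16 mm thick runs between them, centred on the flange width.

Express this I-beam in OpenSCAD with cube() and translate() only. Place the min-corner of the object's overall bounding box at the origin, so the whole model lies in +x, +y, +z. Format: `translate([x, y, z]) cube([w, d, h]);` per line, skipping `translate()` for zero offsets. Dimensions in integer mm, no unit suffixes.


cube([1377, 226, 8]);
translate([0, 105, 8]) cube([1377, 16, 212]);
translate([0, 0, 220]) cube([1377, 226, 8]);


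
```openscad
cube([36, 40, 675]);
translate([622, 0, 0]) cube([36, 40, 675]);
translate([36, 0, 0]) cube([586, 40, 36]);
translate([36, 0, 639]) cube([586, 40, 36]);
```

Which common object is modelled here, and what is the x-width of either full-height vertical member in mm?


A picture frame. The border width is 36 mm.

Four thin pieces enclosing a rectangular opening — a picture frame. The two full-height stiles are 675 mm tall; the top rail sits at z = 639 and is 36 mm tall, so the border above the opening is 675 − 639 = 36 mm, matching the stile x-width.


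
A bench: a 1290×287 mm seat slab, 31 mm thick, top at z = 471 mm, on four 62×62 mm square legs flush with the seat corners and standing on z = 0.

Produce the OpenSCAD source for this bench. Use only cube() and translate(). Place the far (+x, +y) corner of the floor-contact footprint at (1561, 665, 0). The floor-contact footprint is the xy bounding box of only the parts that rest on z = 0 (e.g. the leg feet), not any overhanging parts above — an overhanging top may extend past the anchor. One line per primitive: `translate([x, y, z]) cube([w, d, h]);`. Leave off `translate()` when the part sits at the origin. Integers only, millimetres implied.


translate([271, 378, 440]) cube([1290, 287, 31]);
translate([271, 378, 0]) cube([62, 62, 440]);
translate([271, 603, 0]) cube([62, 62, 440]);
translate([1499, 378, 0]) cube([62, 62, 440]);
translate([1499, 603, 0]) cube([62, 62, 440]);


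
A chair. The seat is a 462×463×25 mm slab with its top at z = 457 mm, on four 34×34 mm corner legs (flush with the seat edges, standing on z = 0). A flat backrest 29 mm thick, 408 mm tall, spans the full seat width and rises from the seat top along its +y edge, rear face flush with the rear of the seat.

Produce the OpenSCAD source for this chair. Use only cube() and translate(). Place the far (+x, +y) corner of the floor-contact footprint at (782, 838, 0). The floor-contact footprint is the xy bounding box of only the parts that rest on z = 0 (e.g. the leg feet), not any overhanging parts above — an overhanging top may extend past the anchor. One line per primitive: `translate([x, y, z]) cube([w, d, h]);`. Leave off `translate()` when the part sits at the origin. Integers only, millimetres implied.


// leg_h = 457 - 25 = 432
translate([320, 375, 432]) cube([462, 463, 25]);
translate([320, 375, 0]) cube([34, 34, 432]);
translate([748, 375, 0]) cube([34, 34, 432]);
translate([320, 804, 0]) cube([34, 34, 432]);
translate([748, 804, 0]) cube([34, 34, 432]);
translate([320, 809, 457]) cube([462, 29, 408]);


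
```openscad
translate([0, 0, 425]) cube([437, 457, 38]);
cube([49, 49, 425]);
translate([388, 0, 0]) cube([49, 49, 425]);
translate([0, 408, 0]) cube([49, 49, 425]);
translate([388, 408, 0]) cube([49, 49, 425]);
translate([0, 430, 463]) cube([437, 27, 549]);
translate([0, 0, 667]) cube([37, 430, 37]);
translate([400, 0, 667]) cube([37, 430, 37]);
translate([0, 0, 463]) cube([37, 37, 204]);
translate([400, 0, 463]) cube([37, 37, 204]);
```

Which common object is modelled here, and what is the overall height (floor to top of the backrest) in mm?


A chair. The overall height is 1012 mm.

A slab on four corner posts with a tall panel at the back — a chair. The seat slab sits at z = 425 with thickness 38, and the 549 mm backrest starts at the seat top, so the overall height is 425 + 38 + 549 = 1012 mm.


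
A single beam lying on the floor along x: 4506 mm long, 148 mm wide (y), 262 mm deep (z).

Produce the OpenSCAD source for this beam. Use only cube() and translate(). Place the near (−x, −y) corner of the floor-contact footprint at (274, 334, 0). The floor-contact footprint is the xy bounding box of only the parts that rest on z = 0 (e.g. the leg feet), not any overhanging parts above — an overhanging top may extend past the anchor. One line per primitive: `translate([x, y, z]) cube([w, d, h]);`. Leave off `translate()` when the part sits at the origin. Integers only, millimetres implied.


translate([274, 334, 0]) cube([4506, 148, 262]);


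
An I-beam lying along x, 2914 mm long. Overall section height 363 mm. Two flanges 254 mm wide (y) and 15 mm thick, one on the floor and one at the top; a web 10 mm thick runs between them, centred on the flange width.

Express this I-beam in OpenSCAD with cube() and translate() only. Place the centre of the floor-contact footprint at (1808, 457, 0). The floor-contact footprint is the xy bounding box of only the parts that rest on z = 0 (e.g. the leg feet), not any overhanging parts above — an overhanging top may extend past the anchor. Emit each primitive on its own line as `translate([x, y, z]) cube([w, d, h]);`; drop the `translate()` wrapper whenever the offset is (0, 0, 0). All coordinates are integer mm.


translate([351, 330, 0]) cube([2914, 254, 15]);
translate([351, 452, 15]) cube([2914, 10, 333]);
translate([351, 330, 348]) cube([2914, 254, 15]);


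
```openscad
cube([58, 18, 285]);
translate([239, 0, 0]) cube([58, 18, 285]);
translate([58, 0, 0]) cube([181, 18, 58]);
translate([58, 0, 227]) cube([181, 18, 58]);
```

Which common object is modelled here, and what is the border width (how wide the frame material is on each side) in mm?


A picture frame. The border width is 58 mm.

Four thin pieces enclosing a rectangular opening — a picture frame. The two full-height stiles are 285 mm tall; the top rail sits at z = 227 and is 58 mm tall, so the border above the opening is 285 − 227 = 58 mm, matching the stile x-width.


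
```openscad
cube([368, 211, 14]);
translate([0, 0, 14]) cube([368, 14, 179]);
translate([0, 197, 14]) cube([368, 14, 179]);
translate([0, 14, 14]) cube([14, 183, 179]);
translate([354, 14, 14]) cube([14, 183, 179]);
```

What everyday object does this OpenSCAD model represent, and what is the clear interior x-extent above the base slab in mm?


An open box. The internal width is 340 mm.

A 368×211 base slab with four walls standing on it — an open box. The base is 368 mm wide and the walls are 14 mm thick, so the internal width is 368 − 2 × 14 = 340 mm.


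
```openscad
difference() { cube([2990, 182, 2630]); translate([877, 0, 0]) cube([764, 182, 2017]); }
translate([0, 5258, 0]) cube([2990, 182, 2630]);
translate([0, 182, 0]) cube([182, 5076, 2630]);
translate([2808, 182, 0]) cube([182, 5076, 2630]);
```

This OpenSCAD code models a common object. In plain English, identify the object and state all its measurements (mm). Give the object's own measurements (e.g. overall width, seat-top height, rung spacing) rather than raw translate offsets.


A single room: four walls, each 2630 mm tall and 182 mm thick, enclosing an outside footprint 2990×5440 mm (x × y), no floor or roof. The front and back walls (−y and +y sides) run the full x-width; the side walls fit between their inner faces. A door opening 764 mm wide and 2017 mm tall is cut through the front wall from the floor up, its −x edge 877 mm from the wall's −x end.


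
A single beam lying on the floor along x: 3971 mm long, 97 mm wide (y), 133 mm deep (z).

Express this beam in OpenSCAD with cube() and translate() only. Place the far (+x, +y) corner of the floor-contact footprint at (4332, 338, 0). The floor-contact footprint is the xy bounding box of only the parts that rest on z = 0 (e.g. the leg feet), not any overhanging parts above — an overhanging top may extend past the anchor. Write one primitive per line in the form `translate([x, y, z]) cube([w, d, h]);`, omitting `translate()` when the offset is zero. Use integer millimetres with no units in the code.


translate([361, 241, 0]) cube([3971, 97, 133]);


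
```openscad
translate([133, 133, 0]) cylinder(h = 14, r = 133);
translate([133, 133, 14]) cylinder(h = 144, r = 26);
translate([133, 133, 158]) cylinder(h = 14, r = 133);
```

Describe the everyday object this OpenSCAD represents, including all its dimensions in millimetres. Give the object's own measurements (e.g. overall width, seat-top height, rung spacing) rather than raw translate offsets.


A spool: two coaxial disc flanges of radius 133 mm and thickness 14 mm, joined by a core cylinder of radius 26 mm and height 144 mm. The lower flange rests on z = 0 and the three cylinders share a vertical axis.


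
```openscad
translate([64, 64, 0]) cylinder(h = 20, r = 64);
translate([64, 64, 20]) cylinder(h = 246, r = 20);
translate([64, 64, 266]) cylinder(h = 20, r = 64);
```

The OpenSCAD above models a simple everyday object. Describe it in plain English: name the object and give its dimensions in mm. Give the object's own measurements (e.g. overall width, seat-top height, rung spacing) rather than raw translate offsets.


A spool: two coaxial disc flanges of radius 64 mm and thickness 20 mm, joined by a core cylinder of radius 20 mm and height 246 mm. The lower flange rests on z = 0 and the three cylinders share a vertical axis.


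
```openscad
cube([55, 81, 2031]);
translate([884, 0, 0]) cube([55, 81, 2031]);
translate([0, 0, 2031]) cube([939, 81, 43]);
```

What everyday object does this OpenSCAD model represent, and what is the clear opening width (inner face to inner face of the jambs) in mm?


A door frame. The clear opening width is 829 mm.

Two 2031 mm tall posts with a header on top — a door frame. The left jamb is 55 mm wide at x = 0; the right jamb starts at x = 884. The clear opening is 884 − 55 = 829 mm.


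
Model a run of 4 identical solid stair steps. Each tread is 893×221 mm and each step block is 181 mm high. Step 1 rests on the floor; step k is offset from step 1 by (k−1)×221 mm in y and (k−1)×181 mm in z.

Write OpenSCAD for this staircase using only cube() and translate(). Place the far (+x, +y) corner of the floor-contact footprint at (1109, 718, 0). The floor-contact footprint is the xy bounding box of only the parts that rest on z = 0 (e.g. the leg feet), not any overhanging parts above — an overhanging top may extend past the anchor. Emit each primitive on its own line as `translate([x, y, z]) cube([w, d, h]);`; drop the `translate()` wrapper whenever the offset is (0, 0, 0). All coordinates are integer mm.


translate([216, 497, 0]) cube([893, 221, 181]);
translate([216, 718, 181]) cube([893, 221, 181]);
translate([216, 939, 362]) cube([893, 221, 181]);
translate([216, 1160, 543]) cube([893, 221, 181]);


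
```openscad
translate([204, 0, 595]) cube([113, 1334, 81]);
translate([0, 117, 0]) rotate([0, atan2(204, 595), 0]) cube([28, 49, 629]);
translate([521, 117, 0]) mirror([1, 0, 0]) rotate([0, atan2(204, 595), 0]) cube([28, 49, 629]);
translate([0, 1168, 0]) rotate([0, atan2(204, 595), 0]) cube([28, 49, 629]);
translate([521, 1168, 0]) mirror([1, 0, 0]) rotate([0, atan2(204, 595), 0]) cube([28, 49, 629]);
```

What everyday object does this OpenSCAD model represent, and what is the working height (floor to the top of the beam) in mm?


A sawhorse. The overall height is 676 mm.

A beam across two mirrored pairs of raked legs — a sawhorse. The beam's underside is at z = 595 (matching the legs' vertical rise in atan2(204, 595)) and the beam is 81 mm tall, so its top is at 595 + 81 = 676 mm. The raked legs top out at the beam's underside, so that is the highest point.


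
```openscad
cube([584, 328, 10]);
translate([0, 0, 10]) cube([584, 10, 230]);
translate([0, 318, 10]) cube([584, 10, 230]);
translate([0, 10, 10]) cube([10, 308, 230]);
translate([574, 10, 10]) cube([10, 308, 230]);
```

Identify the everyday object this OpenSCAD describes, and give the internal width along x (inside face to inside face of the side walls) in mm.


An open box. The internal width is 564 mm.

A 584×328 base slab with four walls standing on it — an open box. The base is 584 mm wide and the walls are 10 mm thick, so the internal width is 584 − 2 × 10 = 564 mm.


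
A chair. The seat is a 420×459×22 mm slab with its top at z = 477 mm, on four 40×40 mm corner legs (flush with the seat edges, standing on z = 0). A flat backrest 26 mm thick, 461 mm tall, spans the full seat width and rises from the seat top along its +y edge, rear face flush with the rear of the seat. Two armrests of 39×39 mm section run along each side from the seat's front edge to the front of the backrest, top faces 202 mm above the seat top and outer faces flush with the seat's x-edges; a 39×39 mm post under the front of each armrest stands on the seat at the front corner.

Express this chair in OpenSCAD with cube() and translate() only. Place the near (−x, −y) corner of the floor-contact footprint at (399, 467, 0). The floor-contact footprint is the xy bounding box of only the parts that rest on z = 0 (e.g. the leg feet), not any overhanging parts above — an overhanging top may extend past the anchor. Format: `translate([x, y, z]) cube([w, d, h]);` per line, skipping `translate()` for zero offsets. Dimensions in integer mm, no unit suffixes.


translate([399, 467, 455]) cube([420, 459, 22]);
translate([399, 467, 0]) cube([40, 40, 455]);
translate([779, 467, 0]) cube([40, 40, 455]);
translate([399, 886, 0]) cube([40, 40, 455]);
translate([779, 886, 0]) cube([40, 40, 455]);
translate([399, 900, 477]) cube([420, 26, 461]);
translate([399, 467, 640]) cube([39, 433, 39]);
translate([780, 467, 640]) cube([39, 433, 39]);
translate([399, 467, 477]) cube([39, 39, 163]);
translate([780, 467, 477]) cube([39, 39, 163]);


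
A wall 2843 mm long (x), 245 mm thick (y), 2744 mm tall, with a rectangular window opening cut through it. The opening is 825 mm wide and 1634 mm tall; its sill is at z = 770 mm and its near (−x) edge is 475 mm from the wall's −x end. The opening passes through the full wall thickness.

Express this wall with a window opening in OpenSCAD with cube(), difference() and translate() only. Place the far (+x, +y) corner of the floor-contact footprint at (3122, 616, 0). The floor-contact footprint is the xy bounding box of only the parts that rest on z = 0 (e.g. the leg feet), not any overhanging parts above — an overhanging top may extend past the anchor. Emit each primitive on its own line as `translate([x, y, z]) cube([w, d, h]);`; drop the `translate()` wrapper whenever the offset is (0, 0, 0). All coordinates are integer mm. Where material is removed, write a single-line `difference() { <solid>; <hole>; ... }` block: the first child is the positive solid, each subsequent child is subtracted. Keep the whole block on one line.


difference() { translate([279, 371, 0]) cube([2843, 245, 2744]); translate([754, 371, 770]) cube([825, 245, 1634]); }


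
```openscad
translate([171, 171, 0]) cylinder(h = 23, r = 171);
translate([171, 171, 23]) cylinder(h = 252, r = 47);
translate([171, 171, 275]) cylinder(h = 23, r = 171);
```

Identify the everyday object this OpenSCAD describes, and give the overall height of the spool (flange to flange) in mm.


A spool. The overall height is 298 mm.

Three coaxial cylinders, large–small–large — a spool. Two 23 mm flanges and a 252 mm core give 23 + 252 + 23 = 298 mm.


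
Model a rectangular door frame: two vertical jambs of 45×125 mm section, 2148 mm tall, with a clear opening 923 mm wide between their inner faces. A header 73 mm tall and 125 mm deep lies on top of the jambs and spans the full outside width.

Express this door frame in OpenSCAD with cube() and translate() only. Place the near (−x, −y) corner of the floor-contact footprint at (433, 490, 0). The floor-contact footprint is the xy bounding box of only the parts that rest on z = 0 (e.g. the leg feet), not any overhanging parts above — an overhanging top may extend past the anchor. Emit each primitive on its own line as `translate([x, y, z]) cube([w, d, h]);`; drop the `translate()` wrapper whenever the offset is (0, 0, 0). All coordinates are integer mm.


translate([433, 490, 0]) cube([45, 125, 2148]);
translate([1401, 490, 0]) cube([45, 125, 2148]);
translate([433, 490, 2148]) cube([1013, 125, 73]);


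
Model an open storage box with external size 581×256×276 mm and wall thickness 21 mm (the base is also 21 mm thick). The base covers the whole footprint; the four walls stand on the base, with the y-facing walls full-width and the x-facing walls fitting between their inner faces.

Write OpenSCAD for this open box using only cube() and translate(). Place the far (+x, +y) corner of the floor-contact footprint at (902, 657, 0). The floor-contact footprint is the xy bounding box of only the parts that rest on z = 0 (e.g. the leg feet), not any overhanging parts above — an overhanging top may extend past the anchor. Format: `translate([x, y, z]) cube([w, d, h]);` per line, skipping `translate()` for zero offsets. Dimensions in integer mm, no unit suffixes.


translate([321, 401, 0]) cube([581, 256, 21]);
translate([321, 401, 21]) cube([581, 21, 255]);
translate([321, 636, 21]) cube([581, 21, 255]);
translate([321, 422, 21]) cube([21, 214, 255]);
translate([881, 422, 21]) cube([21, 214, 255]);


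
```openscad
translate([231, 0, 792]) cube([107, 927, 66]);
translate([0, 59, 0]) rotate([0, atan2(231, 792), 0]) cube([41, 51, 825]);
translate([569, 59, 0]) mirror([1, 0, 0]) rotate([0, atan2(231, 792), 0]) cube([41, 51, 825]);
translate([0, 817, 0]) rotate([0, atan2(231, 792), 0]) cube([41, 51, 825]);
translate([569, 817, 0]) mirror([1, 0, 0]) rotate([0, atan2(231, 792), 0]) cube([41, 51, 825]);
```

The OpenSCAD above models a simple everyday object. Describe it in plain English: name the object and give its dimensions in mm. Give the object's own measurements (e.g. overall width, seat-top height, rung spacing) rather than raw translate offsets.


A sawhorse. A 107×927×66 mm beam (x, y, z) sits on two A-frame leg pairs. Each pair is two raked legs of 41×51 mm section (51 mm along y) splaying symmetrically in x. Each leg rises 792 mm vertically over 231 mm of horizontal reach and is 825 mm long along its own axis. Every leg's outer bottom edge rests on the floor and its outer top edge meets a bottom edge of the beam — the left legs (tilting toward +x) meet the beam's −x bottom edge, the right legs (their mirror images, tilting toward −x) meet its +x bottom edge — so the leg tops tuck under the beam, the beam's underside is 792 mm above the floor, and the feet are 569 mm apart outside-to-outside with the beam centred between them. The two leg pairs are set in 59 mm from either end of the beam.


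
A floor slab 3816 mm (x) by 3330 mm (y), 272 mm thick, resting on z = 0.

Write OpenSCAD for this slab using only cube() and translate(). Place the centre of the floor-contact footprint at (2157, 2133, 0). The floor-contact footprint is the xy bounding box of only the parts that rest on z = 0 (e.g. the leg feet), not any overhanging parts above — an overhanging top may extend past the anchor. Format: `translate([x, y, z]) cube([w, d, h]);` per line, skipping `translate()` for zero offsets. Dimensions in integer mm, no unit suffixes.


translate([249, 468, 0]) cube([3816, 3330, 272]);


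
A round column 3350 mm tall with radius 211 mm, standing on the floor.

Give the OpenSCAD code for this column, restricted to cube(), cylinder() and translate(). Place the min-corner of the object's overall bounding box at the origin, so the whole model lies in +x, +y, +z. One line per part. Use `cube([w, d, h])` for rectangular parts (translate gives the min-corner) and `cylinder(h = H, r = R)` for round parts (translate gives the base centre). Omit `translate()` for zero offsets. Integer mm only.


translate([211, 211, 0]) cylinder(h = 3350, r = 211);


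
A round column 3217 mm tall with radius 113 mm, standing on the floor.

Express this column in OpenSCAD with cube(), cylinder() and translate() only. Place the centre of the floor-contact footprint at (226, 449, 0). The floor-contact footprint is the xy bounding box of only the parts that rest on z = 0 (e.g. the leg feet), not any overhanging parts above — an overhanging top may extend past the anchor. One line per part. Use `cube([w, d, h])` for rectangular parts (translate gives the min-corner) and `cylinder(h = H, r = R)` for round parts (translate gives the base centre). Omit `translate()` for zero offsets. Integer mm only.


translate([226, 449, 0]) cylinder(h = 3217, r = 113);


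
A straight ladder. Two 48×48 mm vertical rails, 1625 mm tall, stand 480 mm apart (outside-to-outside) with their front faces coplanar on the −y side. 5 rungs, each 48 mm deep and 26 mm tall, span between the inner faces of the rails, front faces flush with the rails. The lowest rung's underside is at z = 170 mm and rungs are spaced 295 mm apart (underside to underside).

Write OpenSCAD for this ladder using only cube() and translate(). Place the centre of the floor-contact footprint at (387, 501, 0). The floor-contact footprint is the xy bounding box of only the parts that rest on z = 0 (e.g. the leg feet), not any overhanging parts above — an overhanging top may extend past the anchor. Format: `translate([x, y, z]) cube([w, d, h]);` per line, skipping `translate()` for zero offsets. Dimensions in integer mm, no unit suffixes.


translate([147, 477, 0]) cube([48, 48, 1625]);
translate([579, 477, 0]) cube([48, 48, 1625]);
translate([195, 477, 170]) cube([384, 48, 26]);
translate([195, 477, 465]) cube([384, 48, 26]);
translate([195, 477, 760]) cube([384, 48, 26]);
translate([195, 477, 1055]) cube([384, 48, 26]);
translate([195, 477, 1350]) cube([384, 48, 26]);


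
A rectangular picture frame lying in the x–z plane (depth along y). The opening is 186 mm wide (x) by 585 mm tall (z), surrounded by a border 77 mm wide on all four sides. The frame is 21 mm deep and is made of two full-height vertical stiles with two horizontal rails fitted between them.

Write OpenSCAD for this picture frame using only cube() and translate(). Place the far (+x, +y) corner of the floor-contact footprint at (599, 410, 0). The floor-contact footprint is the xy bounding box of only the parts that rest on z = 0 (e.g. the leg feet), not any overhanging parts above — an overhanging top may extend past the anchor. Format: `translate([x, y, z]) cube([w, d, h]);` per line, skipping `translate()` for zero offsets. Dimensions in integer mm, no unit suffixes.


translate([259, 389, 0]) cube([77, 21, 739]);
translate([522, 389, 0]) cube([77, 21, 739]);
translate([336, 389, 0]) cube([186, 21, 77]);
translate([336, 389, 662]) cube([186, 21, 77]);


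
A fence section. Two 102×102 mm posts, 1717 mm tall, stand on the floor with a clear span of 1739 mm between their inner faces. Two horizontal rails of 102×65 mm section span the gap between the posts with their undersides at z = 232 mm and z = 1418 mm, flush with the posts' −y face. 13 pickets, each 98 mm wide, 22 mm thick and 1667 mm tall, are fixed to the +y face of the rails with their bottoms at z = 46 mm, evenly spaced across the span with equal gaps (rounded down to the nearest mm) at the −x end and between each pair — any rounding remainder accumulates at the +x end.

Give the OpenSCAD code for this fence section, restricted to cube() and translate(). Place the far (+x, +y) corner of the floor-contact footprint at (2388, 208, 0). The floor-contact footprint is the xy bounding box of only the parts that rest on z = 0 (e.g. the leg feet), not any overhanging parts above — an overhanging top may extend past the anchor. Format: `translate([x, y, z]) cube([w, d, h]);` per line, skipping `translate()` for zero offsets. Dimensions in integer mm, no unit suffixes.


translate([445, 106, 0]) cube([102, 102, 1717]);
translate([2286, 106, 0]) cube([102, 102, 1717]);
translate([547, 106, 232]) cube([1739, 102, 65]);
translate([547, 106, 1418]) cube([1739, 102, 65]);
translate([580, 208, 46]) cube([98, 22, 1667]);
translate([711, 208, 46]) cube([98, 22, 1667]);
translate([842, 208, 46]) cube([98, 22, 1667]);
translate([973, 208, 46]) cube([98, 22, 1667]);
translate([1104, 208, 46]) cube([98, 22, 1667]);
translate([1235, 208, 46]) cube([98, 22, 1667]);
translate([1366, 208, 46]) cube([98, 22, 1667]);
translate([1497, 208, 46]) cube([98, 22, 1667]);
translate([1628, 208, 46]) cube([98, 22, 1667]);
translate([1759, 208, 46]) cube([98, 22, 1667]);
translate([1890, 208, 46]) cube([98, 22, 1667]);
translate([2021, 208, 46]) cube([98, 22, 1667]);
translate([2152, 208, 46]) cube([98, 22, 1667]);


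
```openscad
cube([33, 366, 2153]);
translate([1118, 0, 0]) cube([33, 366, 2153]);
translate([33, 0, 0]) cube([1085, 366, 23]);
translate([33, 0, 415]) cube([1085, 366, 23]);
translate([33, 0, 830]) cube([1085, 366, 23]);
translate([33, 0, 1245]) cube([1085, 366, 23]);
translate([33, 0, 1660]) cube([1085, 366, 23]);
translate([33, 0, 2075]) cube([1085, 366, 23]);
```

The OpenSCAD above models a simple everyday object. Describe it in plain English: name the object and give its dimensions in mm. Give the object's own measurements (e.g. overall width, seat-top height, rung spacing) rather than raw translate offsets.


An open bookshelf. Two side panels, each 33 mm thick, 366 mm deep and 2153 mm tall, stand 1151 mm apart (outside-to-outside). Between them sit 6 shelves, each 23 mm thick and 366 mm deep, spanning the full gap between the sides. The bottom shelf rests on the floor (its underside at z = 0) and the clear gap between one shelf's top and the next shelf's underside is 392 mm.


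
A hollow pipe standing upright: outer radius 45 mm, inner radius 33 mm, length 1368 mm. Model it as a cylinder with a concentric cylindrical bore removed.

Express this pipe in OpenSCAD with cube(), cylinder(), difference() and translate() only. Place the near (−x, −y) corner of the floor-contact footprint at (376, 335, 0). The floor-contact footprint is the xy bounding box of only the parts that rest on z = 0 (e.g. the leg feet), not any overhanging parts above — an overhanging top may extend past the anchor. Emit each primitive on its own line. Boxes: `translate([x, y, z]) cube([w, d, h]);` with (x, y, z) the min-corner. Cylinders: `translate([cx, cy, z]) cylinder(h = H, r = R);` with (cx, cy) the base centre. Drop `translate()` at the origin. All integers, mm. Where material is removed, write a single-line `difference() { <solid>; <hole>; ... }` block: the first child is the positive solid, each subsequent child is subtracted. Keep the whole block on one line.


difference() { translate([421, 380, 0]) cylinder(h = 1368, r = 45); translate([421, 380, 0]) cylinder(h = 1368, r = 33); }


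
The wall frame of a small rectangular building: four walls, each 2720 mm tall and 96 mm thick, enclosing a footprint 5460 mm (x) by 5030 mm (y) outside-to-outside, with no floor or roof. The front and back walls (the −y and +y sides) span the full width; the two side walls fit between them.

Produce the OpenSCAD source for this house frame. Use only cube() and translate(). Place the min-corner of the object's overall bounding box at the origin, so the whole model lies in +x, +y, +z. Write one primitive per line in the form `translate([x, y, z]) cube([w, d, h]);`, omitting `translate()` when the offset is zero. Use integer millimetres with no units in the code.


cube([5460, 96, 2720]);
translate([0, 4934, 0]) cube([5460, 96, 2720]);
translate([0, 96, 0]) cube([96, 4838, 2720]);
translate([5364, 96, 0]) cube([96, 4838, 2720]);


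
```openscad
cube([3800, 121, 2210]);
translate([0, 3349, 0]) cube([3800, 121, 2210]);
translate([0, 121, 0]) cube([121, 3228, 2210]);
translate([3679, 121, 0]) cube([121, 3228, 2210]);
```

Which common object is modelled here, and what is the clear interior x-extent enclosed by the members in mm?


A house (or room) frame. The interior width is 3558 mm.

Four 2210 mm walls enclosing a rectangle with no floor or roof — a room or house frame. Outside width is 3800 mm and wall thickness is 121 mm, so the interior width is 3800 − 2 × 121 = 3558 mm.
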